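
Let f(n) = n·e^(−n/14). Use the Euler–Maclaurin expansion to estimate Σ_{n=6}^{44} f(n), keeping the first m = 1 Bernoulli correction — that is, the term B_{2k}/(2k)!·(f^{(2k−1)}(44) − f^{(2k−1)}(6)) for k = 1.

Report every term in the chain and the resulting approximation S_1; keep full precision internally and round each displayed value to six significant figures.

S_1 ≈ 150.223

∫_6^44 x·e^(−x/14) dx evaluates to 147.358.
Boundary: ½(f(6) + f(44)) = ½(3.90863 + 1.89901) = 2.90382.
Integral + boundary = 150.261.
Correction k=1: B_{2}/2! · (f^{(1)}(44) − f^{(1)}(6)) = 1/12 · (-0.0924842 − 0.372251) = -0.0387279.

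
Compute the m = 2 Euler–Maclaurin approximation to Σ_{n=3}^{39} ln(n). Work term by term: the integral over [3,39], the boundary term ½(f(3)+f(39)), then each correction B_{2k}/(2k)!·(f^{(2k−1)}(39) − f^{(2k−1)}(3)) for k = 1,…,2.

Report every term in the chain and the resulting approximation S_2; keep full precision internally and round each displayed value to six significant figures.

The integral term ∫_3^39 ln(x) dx = 103.583.
Boundary: ½(f(3) + f(39)) = ½(1.09861 + 3.66356) = 2.38109.
Running total after boundary: 105.964.
Order-1 term: 1/12 · (0.0256410 − 0.333333) = -0.0256410.
After k=1: 105.939.
Order-2 term: −1/720 · (3.37160e-05 − 0.0740741) = 0.000102834.

S_2 ≈ 105.939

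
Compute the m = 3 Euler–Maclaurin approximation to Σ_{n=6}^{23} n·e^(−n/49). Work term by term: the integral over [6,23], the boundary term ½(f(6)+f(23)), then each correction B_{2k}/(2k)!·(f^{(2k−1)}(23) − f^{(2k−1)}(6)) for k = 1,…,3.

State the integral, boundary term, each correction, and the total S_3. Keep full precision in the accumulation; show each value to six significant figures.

The integral term ∫_6^23 x·e^(−x/49) dx = 178.046.
½[f(6) + f(23)] = ½[5.30851 + 14.3839] = 9.84618.
Integral + boundary = 187.892.
Order-1 term: 1/12 · (0.331837 − 0.776414) = -0.0370481.
After k=1: 187.855.
Order-2 term: −1/720 · (0.000659145 − 0.00106036) = 5.57238e-07.
After k=2: 187.855.
Order-3 term: 1/30240 · (4.91496e-07 − 7.48581e-07) = -8.50147e-12.

S_3 ≈ 187.855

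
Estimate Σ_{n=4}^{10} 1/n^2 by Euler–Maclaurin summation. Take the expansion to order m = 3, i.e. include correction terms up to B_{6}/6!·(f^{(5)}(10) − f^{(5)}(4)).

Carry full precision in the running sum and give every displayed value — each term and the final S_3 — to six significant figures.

S_3 ≈ 0.188657

Integral: ∫_4^10 1/x^2 dx = 0.150000.
Endpoint term: (f(4) + f(10))/2 = (0.0625000 + 0.0100000)/2 = 0.0362500.
So far: 0.186250.
Correction k=1: B_{2}/2! · (f^{(1)}(10) − f^{(1)}(4)) = 1/12 · (-0.00200000 − (-0.0312500)) = 0.00243750.
After k=1: 0.188688.
Correction k=2: B_{4}/4! · (f^{(3)}(10) − f^{(3)}(4)) = −1/720 · (-0.000240000 − (-0.0234375)) = -3.22188e-05.
After k=2: 0.188655.
Correction k=3: B_{6}/6! · (f^{(5)}(10) − f^{(5)}(4)) = 1/30240 · (-7.20000e-05 − (-0.0439453)) = 1.45084e-06.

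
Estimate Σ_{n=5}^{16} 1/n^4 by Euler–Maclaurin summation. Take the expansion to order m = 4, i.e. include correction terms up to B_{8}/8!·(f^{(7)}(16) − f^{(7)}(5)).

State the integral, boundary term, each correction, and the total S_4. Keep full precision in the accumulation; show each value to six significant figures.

Integral: ∫_5^16 1/x^4 dx = 0.00258529.
Boundary: ½(f(5) + f(16)) = ½(0.00160000 + 1.52588e-05) = 0.000807629.
Running total after boundary: 0.00339292.
Correction k=1: B_{2}/2! · (f^{(1)}(16) − f^{(1)}(5)) = 1/12 · (-3.81470e-06 − (-0.00128000)) = 0.000106349.
Partial sum through k=1: 0.00349926.
Correction k=2: B_{4}/4! · (f^{(3)}(16) − f^{(3)}(5)) = −1/720 · (-4.47035e-07 − (-0.00153600)) = -2.13271e-06.
Partial sum through k=2: 0.00349713.
Correction k=3: B_{6}/6! · (f^{(5)}(16) − f^{(5)}(5)) = 1/30240 · (-9.77889e-08 − (-0.00344064)) = 1.13775e-07.
Partial sum through k=3: 0.00349725.
Correction k=4: B_{8}/8! · (f^{(7)}(16) − f^{(7)}(5)) = −1/1209600 · (-3.43789e-08 − (-0.0123863)) = -1.02400e-08.

S_4 ≈ 0.00349724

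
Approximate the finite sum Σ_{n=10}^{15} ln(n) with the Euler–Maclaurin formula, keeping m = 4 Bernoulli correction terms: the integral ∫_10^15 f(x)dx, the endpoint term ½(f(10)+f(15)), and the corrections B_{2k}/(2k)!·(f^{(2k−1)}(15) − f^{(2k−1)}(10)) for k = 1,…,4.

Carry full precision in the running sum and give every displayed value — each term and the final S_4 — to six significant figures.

Integral: ∫_10^15 ln(x) dx = 12.5949.
½[f(10) + f(15)] = ½[2.30259 + 2.70805] = 2.50532.
Integral + boundary = 15.1002.
Correction k=1: B_{2}/2! · (f^{(1)}(15) − f^{(1)}(10)) = 1/12 · (0.0666667 − 0.100000) = -0.00277778.
Partial sum through k=1: 15.0974.
Correction k=2: B_{4}/4! · (f^{(3)}(15) − f^{(3)}(10)) = −1/720 · (0.000592593 − 0.00200000) = 1.95473e-06.
Partial sum through k=2: 15.0974.
Correction k=3: B_{6}/6! · (f^{(5)}(15) − f^{(5)}(10)) = 1/30240 · (3.16049e-05 − 0.000240000) = -6.89137e-09.
Partial sum through k=3: 15.0974.
Correction k=4: B_{8}/8! · (f^{(7)}(15) − f^{(7)}(10)) = −1/1209600 · (4.21399e-06 − 7.20000e-05) = 5.60400e-11.

S_4 ≈ 15.0974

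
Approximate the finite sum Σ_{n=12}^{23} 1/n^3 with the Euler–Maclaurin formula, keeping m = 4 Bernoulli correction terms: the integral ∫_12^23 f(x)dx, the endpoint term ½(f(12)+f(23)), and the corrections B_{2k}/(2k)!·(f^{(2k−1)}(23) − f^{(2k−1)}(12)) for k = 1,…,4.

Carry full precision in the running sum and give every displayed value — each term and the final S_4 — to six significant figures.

∫_12^23 1/x^3 dx evaluates to 0.00252704.
Endpoint term: (f(12) + f(23))/2 = (0.000578704 + 8.21895e-05)/2 = 0.000330447.
Running total after boundary: 0.00285749.
k=1: B_{2}/(2)! × [f^{(1)}(23) − f^{(1)}(12)] = 1/12 × (-1.07204e-05 − (-0.000144676)) = 1.11630e-05.
Partial sum through k=1: 0.00286865.
k=2: B_{4}/(4)! × [f^{(3)}(23) − f^{(3)}(12)] = −1/720 × (-4.05307e-07 − (-2.00939e-05)) = -2.73452e-08.
Partial sum through k=2: 0.00286862.
k=3: B_{6}/(6)! × [f^{(5)}(23) − f^{(5)}(12)] = 1/30240 × (-3.21794e-08 − (-5.86071e-06)) = 1.92743e-10.
Partial sum through k=3: 0.00286863.
k=4: B_{8}/(8)! × [f^{(7)}(23) − f^{(7)}(12)] = −1/1209600 × (-4.37980e-09 − (-2.93036e-06)) = -2.41896e-12.

S_4 ≈ 0.00286863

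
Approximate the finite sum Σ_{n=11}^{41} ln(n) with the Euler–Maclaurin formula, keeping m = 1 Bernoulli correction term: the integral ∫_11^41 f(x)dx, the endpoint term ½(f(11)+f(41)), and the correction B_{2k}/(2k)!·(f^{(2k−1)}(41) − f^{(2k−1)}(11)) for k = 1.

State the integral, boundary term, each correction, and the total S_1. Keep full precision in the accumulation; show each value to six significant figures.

∫_11^41 ln(x) dx evaluates to 95.8796.
Endpoint term: (f(11) + f(41))/2 = (2.39790 + 3.71357)/2 = 3.05573.
So far: 98.9353.
Correction k=1: B_{2}/2! · (f^{(1)}(41) − f^{(1)}(11)) = 1/12 · (0.0243902 − 0.0909091) = -0.00554324.

S_1 ≈ 98.9298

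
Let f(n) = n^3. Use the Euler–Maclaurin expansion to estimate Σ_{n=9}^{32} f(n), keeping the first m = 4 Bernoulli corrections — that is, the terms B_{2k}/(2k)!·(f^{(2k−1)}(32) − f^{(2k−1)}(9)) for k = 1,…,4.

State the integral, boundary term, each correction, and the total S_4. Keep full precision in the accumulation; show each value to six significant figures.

S_4 ≈ 277488

Integral: ∫_9^32 x^3 dx = 260504.
Boundary: ½(f(9) + f(32)) = ½(729.000 + 32768.0) = 16748.5.
Running total after boundary: 277252.
Correction k=1: B_{2}/2! · (f^{(1)}(32) − f^{(1)}(9)) = 1/12 · (3072.00 − 243.000) = 235.750.
Partial sum through k=1: 277488.
Correction k=2: B_{4}/4! · (f^{(3)}(32) − f^{(3)}(9)) = −1/720 · (6.00000 − 6.00000) = 0.00000.
Partial sum through k=2: 277488.
Correction k=3: B_{6}/6! · (f^{(5)}(32) − f^{(5)}(9)) = 1/30240 · (0.00000 − 0.00000) = 0.00000.
Partial sum through k=3: 277488.
Correction k=4: B_{8}/8! · (f^{(7)}(32) − f^{(7)}(9)) = −1/1209600 · (0.00000 − 0.00000) = 0.00000.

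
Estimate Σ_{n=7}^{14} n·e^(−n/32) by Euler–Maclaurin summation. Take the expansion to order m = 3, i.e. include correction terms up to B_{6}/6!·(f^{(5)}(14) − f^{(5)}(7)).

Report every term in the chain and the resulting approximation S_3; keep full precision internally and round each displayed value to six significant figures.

S_3 ≈ 59.7114

∫_7^14 x·e^(−x/32) dx evaluates to 52.4015.
Boundary: ½(f(7) + f(14)) = ½(5.62466 + 9.03908) = 7.33187.
So far: 59.7334.
Order-1 term: 1/12 · (0.363177 − 0.627752) = -0.0220479.
Partial sum through k=1: 59.7114.
Order-2 term: −1/720 · (0.00161570 − 0.00218242) = 7.87113e-07.
Partial sum through k=2: 59.7114.
Order-3 term: 1/30240 · (2.80931e-06 − 3.66387e-06) = -2.82593e-11.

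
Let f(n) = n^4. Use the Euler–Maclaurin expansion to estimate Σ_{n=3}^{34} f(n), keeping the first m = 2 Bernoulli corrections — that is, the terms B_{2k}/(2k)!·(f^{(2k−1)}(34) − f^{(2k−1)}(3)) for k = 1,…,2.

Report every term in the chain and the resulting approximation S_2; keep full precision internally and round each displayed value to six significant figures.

S_2 ≈ 9.76834e+06

The integral term ∫_3^34 x^4 dx = 9.08704e+06.
½[f(3) + f(34)] = ½[81.0000 + 1.33634e+06] = 668208.
So far: 9.75524e+06.
Order-1 term: 1/12 · (157216 − 108.000) = 13092.3.
Partial sum through k=1: 9.76834e+06.
Order-2 term: −1/720 · (816.000 − 72.0000) = -1.03333.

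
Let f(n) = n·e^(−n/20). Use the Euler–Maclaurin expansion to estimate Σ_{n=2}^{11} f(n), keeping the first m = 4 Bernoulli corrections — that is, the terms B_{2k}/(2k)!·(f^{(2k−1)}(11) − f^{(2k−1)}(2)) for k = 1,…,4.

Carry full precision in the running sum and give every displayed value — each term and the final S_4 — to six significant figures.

The integral term ∫_2^11 x·e^(−x/20) dx = 40.4196.
Boundary: ½(f(2) + f(11)) = ½(1.80967 + 6.34645) = 4.07806.
So far: 44.4976.
Correction k=1: B_{2}/2! · (f^{(1)}(11) − f^{(1)}(2)) = 1/12 · (0.259627 − 0.814354) = -0.0462272.
After k=1: 44.4514.
Correction k=2: B_{4}/4! · (f^{(3)}(11) − f^{(3)}(2)) = −1/720 · (0.00353382 − 0.00656007) = 4.20313e-06.
After k=2: 44.4514.
Correction k=3: B_{6}/6! · (f^{(5)}(11) − f^{(5)}(2)) = 1/30240 · (1.60464e-05 − 2.77106e-05) = -3.85722e-10.
After k=3: 44.4514.
Correction k=4: B_{8}/8! · (f^{(7)}(11) − f^{(7)}(2)) = −1/1209600 · (5.81457e-08 − 9.75528e-08) = 3.25786e-14.

S_4 ≈ 44.4514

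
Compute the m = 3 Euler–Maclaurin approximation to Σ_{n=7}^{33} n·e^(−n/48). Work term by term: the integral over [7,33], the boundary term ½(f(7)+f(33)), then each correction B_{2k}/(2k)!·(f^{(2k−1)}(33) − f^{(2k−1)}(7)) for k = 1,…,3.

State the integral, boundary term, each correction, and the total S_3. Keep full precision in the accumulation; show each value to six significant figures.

S_3 ≈ 338.021

Integral: ∫_7^33 x·e^(−x/48) dx = 326.747.
½[f(7) + f(33)] = ½[6.05011 + 16.5934] = 11.3218.
So far: 338.069.
k=1: B_{2}/(2)! × [f^{(1)}(33) − f^{(1)}(7)] = 1/12 × (0.157135 − 0.738258) = -0.0484269.
Partial sum through k=1: 338.021.
k=2: B_{4}/(4)! × [f^{(3)}(33) − f^{(3)}(7)] = −1/720 × (0.000504687 − 0.00107069) = 7.86111e-07.
Partial sum through k=2: 338.021.
k=3: B_{6}/(6)! × [f^{(5)}(33) − f^{(5)}(7)] = 1/30240 × (4.08495e-07 − 7.90342e-07) = -1.26272e-11.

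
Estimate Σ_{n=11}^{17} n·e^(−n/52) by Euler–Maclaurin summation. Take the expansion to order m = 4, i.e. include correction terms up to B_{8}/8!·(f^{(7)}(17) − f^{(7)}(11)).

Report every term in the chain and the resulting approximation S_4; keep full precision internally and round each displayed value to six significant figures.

Integral: ∫_11^17 x·e^(−x/52) dx = 63.9443.
Endpoint term: (f(11) + f(17))/2 = (8.90272 + 12.2594)/2 = 10.5810.
So far: 74.5253.
k=1: B_{2}/(2)! × [f^{(1)}(17) − f^{(1)}(11)] = 1/12 × (0.485382 − 0.638132) = -0.0127292.
After k=1: 74.5126.
k=2: B_{4}/(4)! × [f^{(3)}(17) − f^{(3)}(11)] = −1/720 × (0.000712892 − 0.000834618) = 1.69064e-07.
After k=2: 74.5126.
k=3: B_{6}/(6)! × [f^{(5)}(17) − f^{(5)}(11)] = 1/30240 × (4.60902e-07 − 5.30045e-07) = -2.28647e-12.
After k=3: 74.5126.
k=4: B_{8}/(8)! × [f^{(7)}(17) − f^{(7)}(11)] = −1/1209600 × (2.43403e-10 − 2.77895e-10) = 2.85159e-17.

S_4 ≈ 74.5126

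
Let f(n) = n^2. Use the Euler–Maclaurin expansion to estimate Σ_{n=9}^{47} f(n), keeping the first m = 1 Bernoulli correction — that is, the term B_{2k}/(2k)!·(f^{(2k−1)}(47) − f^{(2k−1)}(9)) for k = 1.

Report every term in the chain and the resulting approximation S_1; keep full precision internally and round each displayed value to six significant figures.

∫_9^47 x^2 dx evaluates to 34364.7.
Endpoint term: (f(9) + f(47))/2 = (81.0000 + 2209.00)/2 = 1145.00.
Running total after boundary: 35509.7.
Correction k=1: B_{2}/2! · (f^{(1)}(47) − f^{(1)}(9)) = 1/12 · (94.0000 − 18.0000) = 6.33333.

S_1 ≈ 35516.0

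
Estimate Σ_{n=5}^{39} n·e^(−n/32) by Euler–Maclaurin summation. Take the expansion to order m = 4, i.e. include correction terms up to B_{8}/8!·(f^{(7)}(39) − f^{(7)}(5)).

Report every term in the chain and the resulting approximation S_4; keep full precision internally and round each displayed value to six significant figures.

Integral: ∫_5^39 x·e^(−x/32) dx = 341.127.
Endpoint term: (f(5) + f(39))/2 = (4.27673 + 11.5284)/2 = 7.90255.
So far: 349.030.
Order-1 term: 1/12 · (-0.0646624 − 0.721698) = -0.0655300.
After k=1: 348.964.
Order-2 term: −1/720 · (0.000514196 − 0.00237538) = 2.58498e-06.
After k=2: 348.964.
Order-3 term: 1/30240 · (1.06596e-06 − 3.95115e-06) = -9.54098e-11.
After k=3: 348.964.
Order-4 term: −1/1209600 · (1.59157e-09 − 5.45175e-09) = 3.19129e-15.

S_4 ≈ 348.964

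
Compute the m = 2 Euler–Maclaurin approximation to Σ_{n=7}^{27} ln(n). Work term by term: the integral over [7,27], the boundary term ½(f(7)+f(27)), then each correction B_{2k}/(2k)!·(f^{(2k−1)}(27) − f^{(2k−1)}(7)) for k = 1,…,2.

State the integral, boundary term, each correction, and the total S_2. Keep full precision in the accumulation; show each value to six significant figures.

S_2 ≈ 57.9783

Integral: ∫_7^27 ln(x) dx = 55.3662.
½[f(7) + f(27)] = ½[1.94591 + 3.29584] = 2.62087.
Integral + boundary = 57.9871.
k=1: B_{2}/(2)! × [f^{(1)}(27) − f^{(1)}(7)] = 1/12 × (0.0370370 − 0.142857) = -0.00881834.
Running total after k=1: 57.9783.
k=2: B_{4}/(4)! × [f^{(3)}(27) − f^{(3)}(7)] = −1/720 × (0.000101611 − 0.00583090) = 7.95735e-06.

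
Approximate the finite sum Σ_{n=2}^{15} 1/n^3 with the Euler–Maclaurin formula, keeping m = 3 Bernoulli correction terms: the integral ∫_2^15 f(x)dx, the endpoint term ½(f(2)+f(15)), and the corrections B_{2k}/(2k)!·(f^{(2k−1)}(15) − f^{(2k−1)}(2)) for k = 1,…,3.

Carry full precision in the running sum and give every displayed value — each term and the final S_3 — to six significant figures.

∫_2^15 1/x^3 dx evaluates to 0.122778.
Boundary: ½(f(2) + f(15)) = ½(0.125000 + 0.000296296) = 0.0626481.
Running total after boundary: 0.185426.
Correction k=1: B_{2}/2! · (f^{(1)}(15) − f^{(1)}(2)) = 1/12 · (-5.92593e-05 − (-0.187500)) = 0.0156201.
After k=1: 0.201046.
Correction k=2: B_{4}/4! · (f^{(3)}(15) − f^{(3)}(2)) = −1/720 · (-5.26749e-06 − (-0.937500)) = -0.00130208.
After k=2: 0.199744.
Correction k=3: B_{6}/6! · (f^{(5)}(15) − f^{(5)}(2)) = 1/30240 · (-9.83265e-07 − (-9.84375)) = 0.000325521.

S_3 ≈ 0.200069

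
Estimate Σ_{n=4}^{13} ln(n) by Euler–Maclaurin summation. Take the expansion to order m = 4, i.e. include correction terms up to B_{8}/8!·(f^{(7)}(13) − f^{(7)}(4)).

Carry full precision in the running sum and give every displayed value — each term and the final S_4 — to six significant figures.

Integral: ∫_4^13 ln(x) dx = 18.7992.
½[f(4) + f(13)] = ½[1.38629 + 2.56495] = 1.97562.
So far: 20.7748.
Correction k=1: B_{2}/2! · (f^{(1)}(13) − f^{(1)}(4)) = 1/12 · (0.0769231 − 0.250000) = -0.0144231.
Running total after k=1: 20.7604.
Correction k=2: B_{4}/4! · (f^{(3)}(13) − f^{(3)}(4)) = −1/720 · (0.000910332 − 0.0312500) = 4.21384e-05.
Running total after k=2: 20.7604.
Correction k=3: B_{6}/6! · (f^{(5)}(13) − f^{(5)}(4)) = 1/30240 · (6.46390e-05 − 0.0234375) = -7.72912e-07.
Running total after k=3: 20.7604.
Correction k=4: B_{8}/8! · (f^{(7)}(13) − f^{(7)}(4)) = −1/1209600 · (1.14744e-05 − 0.0439453) = 3.63210e-08.

S_4 ≈ 20.7604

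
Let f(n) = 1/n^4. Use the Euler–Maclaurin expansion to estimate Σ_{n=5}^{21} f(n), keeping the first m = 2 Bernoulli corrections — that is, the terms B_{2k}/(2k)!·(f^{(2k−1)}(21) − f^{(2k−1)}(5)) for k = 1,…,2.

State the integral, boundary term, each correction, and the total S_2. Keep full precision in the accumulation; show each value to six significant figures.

S_2 ≈ 0.00353770

∫_5^21 1/x^4 dx evaluates to 0.00263067.
Boundary: ½(f(5) + f(21)) = ½(0.00160000 + 5.14189e-06) = 0.000802571.
Running total after boundary: 0.00343324.
Correction k=1: B_{2}/2! · (f^{(1)}(21) − f^{(1)}(5)) = 1/12 · (-9.79408e-07 − (-0.00128000)) = 0.000106585.
After k=1: 0.00353983.
Correction k=2: B_{4}/4! · (f^{(3)}(21) − f^{(3)}(5)) = −1/720 · (-6.66264e-08 − (-0.00153600)) = -2.13324e-06.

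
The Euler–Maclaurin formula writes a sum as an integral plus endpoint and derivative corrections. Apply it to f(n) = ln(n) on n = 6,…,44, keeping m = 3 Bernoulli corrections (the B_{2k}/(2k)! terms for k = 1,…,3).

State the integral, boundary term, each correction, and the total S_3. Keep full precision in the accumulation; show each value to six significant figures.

S_3 ≈ 120.530

Integral: ∫_6^44 ln(x) dx = 117.754.
Endpoint term: (f(6) + f(44))/2 = (1.79176 + 3.78419)/2 = 2.78797.
Integral + boundary = 120.542.
Correction k=1: B_{2}/2! · (f^{(1)}(44) − f^{(1)}(6)) = 1/12 · (0.0227273 − 0.166667) = -0.0119949.
Running total after k=1: 120.530.
Correction k=2: B_{4}/4! · (f^{(3)}(44) − f^{(3)}(6)) = −1/720 · (2.34786e-05 − 0.00925926) = 1.28275e-05.
Running total after k=2: 120.530.
Correction k=3: B_{6}/6! · (f^{(5)}(44) − f^{(5)}(6)) = 1/30240 · (1.45528e-07 − 0.00308642) = -1.02059e-07.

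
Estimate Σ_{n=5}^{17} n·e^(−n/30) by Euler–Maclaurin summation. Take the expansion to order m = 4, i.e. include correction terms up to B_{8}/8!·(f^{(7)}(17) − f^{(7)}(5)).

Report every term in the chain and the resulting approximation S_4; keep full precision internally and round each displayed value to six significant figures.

∫_5^17 x·e^(−x/30) dx evaluates to 88.7525.
Endpoint term: (f(5) + f(17))/2 = (4.23241 + 9.64603)/2 = 6.93922.
Running total after boundary: 95.6918.
k=1: B_{2}/(2)! × [f^{(1)}(17) − f^{(1)}(5)] = 1/12 × (0.245879 − 0.705401) = -0.0382935.
Partial sum through k=1: 95.6535.
k=2: B_{4}/(4)! × [f^{(3)}(17) − f^{(3)}(5)] = −1/720 × (0.00153412 − 0.00266485) = 1.57046e-06.
Partial sum through k=2: 95.6535.
k=3: B_{6}/(6)! × [f^{(5)}(17) − f^{(5)}(5)] = 1/30240 × (3.10560e-06 − 5.05102e-06) = -6.43328e-11.
Partial sum through k=3: 95.6535.
k=4: B_{8}/(8)! × [f^{(7)}(17) − f^{(7)}(5)] = −1/1209600 × (5.00735e-09 − 7.93456e-09) = 2.41998e-15.

S_4 ≈ 95.6535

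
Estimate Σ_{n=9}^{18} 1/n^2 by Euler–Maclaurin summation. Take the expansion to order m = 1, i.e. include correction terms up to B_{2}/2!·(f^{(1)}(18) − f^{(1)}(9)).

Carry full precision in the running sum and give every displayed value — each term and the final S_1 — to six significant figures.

Integral: ∫_9^18 1/x^2 dx = 0.0555556.
½[f(9) + f(18)] = ½[0.0123457 + 0.00308642] = 0.00771605.
Integral + boundary = 0.0632716.
k=1: B_{2}/(2)! × [f^{(1)}(18) − f^{(1)}(9)] = 1/12 × (-0.000342936 − (-0.00274348)) = 0.000200046.

S_1 ≈ 0.0634717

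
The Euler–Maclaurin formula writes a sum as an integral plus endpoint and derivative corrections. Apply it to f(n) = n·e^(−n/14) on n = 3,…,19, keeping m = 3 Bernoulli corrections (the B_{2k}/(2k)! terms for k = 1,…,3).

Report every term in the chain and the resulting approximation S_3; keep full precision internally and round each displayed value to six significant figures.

S_3 ≈ 76.7729

The integral term ∫_3^19 x·e^(−x/14) dx = 73.1775.
Endpoint term: (f(3) + f(19))/2 = (2.42135 + 4.89051)/2 = 3.65593.
So far: 76.8334.
k=1: B_{2}/(2)! × [f^{(1)}(19) − f^{(1)}(3)] = 1/12 × (-0.0919268 − 0.634164) = -0.0605076.
Partial sum through k=1: 76.7729.
k=2: B_{4}/(4)! × [f^{(3)}(19) − f^{(3)}(3)] = −1/720 × (0.00215747 − 0.0114714) = 1.29361e-05.
Partial sum through k=2: 76.7729.
k=3: B_{6}/(6)! × [f^{(5)}(19) − f^{(5)}(3)] = 1/30240 × (2.44079e-05 − 0.000100548) = -2.51785e-09.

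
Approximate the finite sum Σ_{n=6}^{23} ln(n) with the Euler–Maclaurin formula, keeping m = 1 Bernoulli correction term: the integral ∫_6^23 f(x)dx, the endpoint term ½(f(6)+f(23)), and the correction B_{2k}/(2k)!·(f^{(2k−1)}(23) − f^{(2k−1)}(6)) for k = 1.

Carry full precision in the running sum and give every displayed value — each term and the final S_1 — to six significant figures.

S_1 ≈ 46.8192

Integral: ∫_6^23 ln(x) dx = 44.3658.
Boundary: ½(f(6) + f(23)) = ½(1.79176 + 3.13549) = 2.46363.
So far: 46.8294.
Order-1 term: 1/12 · (0.0434783 − 0.166667) = -0.0102657.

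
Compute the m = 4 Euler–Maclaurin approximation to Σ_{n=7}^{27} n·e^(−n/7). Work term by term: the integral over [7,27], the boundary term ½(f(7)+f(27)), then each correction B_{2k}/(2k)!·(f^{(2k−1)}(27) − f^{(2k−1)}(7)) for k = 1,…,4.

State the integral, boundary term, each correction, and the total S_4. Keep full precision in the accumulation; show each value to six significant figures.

S_4 ≈ 32.5915

The integral term ∫_7^27 x·e^(−x/7) dx = 31.0237.
Endpoint term: (f(7) + f(27))/2 = (2.57516 + 0.570464)/2 = 1.57281.
Running total after boundary: 32.5965.
Correction k=1: B_{2}/2! · (f^{(1)}(27) − f^{(1)}(7)) = 1/12 · (-0.0603665 − 0.00000) = -0.00503054.
After k=1: 32.5914.
Correction k=2: B_{4}/4! · (f^{(3)}(27) − f^{(3)}(7)) = −1/720 · (-0.000369591 − 0.0150155) = 2.13682e-05.
After k=2: 32.5915.
Correction k=3: B_{6}/6! · (f^{(5)}(27) − f^{(5)}(7)) = 1/30240 · (1.00569e-05 − 0.000612877) = -1.99345e-08.
After k=3: 32.5915.
Correction k=4: B_{8}/8! · (f^{(7)}(27) − f^{(7)}(7)) = −1/1209600 · (5.64418e-07 − 1.87615e-05) = 1.50439e-11.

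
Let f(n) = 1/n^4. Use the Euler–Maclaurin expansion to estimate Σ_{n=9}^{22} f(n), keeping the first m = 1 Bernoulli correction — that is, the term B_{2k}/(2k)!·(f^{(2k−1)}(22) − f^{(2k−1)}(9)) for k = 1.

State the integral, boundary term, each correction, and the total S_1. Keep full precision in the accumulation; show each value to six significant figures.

S_1 ≈ 0.000509865

The integral term ∫_9^22 1/x^4 dx = 0.000425943.
Endpoint term: (f(9) + f(22))/2 = (0.000152416 + 4.26883e-06)/2 = 7.83423e-05.
Running total after boundary: 0.000504285.
k=1: B_{2}/(2)! × [f^{(1)}(22) − f^{(1)}(9)] = 1/12 × (-7.76152e-07 − (-6.77404e-05)) = 5.58035e-06.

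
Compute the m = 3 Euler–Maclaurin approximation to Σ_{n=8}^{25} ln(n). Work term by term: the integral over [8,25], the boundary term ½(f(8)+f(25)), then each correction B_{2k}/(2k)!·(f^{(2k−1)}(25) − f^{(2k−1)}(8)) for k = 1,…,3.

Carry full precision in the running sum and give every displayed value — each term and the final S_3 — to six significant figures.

S_3 ≈ 49.4784

The integral term ∫_8^25 ln(x) dx = 46.8364.
Boundary: ½(f(8) + f(25)) = ½(2.07944 + 3.21888) = 2.64916.
Running total after boundary: 49.4855.
Order-1 term: 1/12 · (0.0400000 − 0.125000) = -0.00708333.
Running total after k=1: 49.4784.
Order-2 term: −1/720 · (0.000128000 − 0.00390625) = 5.24757e-06.
Running total after k=2: 49.4784.
Order-3 term: 1/30240 · (2.45760e-06 − 0.000732422) = -2.41390e-08.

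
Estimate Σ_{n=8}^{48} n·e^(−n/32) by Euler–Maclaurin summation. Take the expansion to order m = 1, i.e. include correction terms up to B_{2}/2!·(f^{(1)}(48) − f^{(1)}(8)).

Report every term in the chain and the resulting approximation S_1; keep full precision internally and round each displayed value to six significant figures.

Integral: ∫_8^48 x·e^(−x/32) dx = 425.652.
Boundary: ½(f(8) + f(48)) = ½(6.23041 + 10.7102) = 8.47033.
So far: 434.122.
Correction k=1: B_{2}/2! · (f^{(1)}(48) − f^{(1)}(8)) = 1/12 · (-0.111565 − 0.584101) = -0.0579721.

S_1 ≈ 434.064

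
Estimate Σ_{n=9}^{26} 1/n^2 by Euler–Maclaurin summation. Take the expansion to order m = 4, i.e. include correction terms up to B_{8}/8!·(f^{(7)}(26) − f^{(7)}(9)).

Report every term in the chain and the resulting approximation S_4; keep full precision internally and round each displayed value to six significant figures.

Integral: ∫_9^26 1/x^2 dx = 0.0726496.
Boundary: ½(f(9) + f(26)) = ½(0.0123457 + 0.00147929) = 0.00691248.
Running total after boundary: 0.0795621.
Correction k=1: B_{2}/2! · (f^{(1)}(26) − f^{(1)}(9)) = 1/12 · (-0.000113792 − (-0.00274348)) = 0.000219141.
Running total after k=1: 0.0797812.
Correction k=2: B_{4}/4! · (f^{(3)}(26) − f^{(3)}(9)) = −1/720 · (-2.01997e-06 − (-0.000406442)) = -5.61697e-07.
Running total after k=2: 0.0797806.
Correction k=3: B_{6}/6! · (f^{(5)}(26) − f^{(5)}(9)) = 1/30240 · (-8.96436e-08 − (-0.000150534)) = 4.97502e-09.
Running total after k=3: 0.0797806.
Correction k=4: B_{8}/8! · (f^{(7)}(26) − f^{(7)}(9)) = −1/1209600 · (-7.42609e-09 − (-0.000104073)) = -8.60330e-11.

S_4 ≈ 0.0797806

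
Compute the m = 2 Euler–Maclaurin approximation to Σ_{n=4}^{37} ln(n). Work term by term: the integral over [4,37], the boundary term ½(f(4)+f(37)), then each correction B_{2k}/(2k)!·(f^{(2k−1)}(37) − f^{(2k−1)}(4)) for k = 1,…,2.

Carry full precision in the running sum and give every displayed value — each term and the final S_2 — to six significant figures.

Integral: ∫_4^37 ln(x) dx = 95.0588.
Boundary: ½(f(4) + f(37)) = ½(1.38629 + 3.61092) = 2.49861.
So far: 97.5574.
Order-1 term: 1/12 · (0.0270270 − 0.250000) = -0.0185811.
After k=1: 97.5388.
Order-2 term: −1/720 · (3.94843e-05 − 0.0312500) = 4.33479e-05.

S_2 ≈ 97.5389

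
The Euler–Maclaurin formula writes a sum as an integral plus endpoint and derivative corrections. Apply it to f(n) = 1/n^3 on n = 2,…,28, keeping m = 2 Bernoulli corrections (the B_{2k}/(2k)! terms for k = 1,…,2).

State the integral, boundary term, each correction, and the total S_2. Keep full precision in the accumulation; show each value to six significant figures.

The integral term ∫_2^28 1/x^3 dx = 0.124362.
Boundary: ½(f(2) + f(28)) = ½(0.125000 + 4.55539e-05) = 0.0625228.
Running total after boundary: 0.186885.
k=1: B_{2}/(2)! × [f^{(1)}(28) − f^{(1)}(2)] = 1/12 × (-4.88078e-06 − (-0.187500)) = 0.0156246.
Partial sum through k=1: 0.202510.
k=2: B_{4}/(4)! × [f^{(3)}(28) − f^{(3)}(2)] = −1/720 × (-1.24510e-07 − (-0.937500)) = -0.00130208.

S_2 ≈ 0.201208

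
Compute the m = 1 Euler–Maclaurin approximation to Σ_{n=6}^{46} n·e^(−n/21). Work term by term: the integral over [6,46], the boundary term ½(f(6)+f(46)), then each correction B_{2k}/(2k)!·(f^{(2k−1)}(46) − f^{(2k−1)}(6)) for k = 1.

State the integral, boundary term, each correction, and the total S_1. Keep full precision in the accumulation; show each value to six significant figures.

S_1 ≈ 273.467

∫_6^46 x·e^(−x/21) dx evaluates to 268.696.
½[f(6) + f(46)] = ½[4.50886 + 5.14572] = 4.82729.
Running total after boundary: 273.523.
k=1: B_{2}/(2)! × [f^{(1)}(46) − f^{(1)}(6)] = 1/12 × (-0.133171 − 0.536769) = -0.0558284.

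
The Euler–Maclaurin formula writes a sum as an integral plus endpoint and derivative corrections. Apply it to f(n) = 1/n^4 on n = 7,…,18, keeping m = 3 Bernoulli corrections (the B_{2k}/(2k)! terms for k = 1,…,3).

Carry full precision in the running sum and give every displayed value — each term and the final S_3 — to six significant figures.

S_3 ≈ 0.00114713

Integral: ∫_7^18 1/x^4 dx = 0.000914661.
½[f(7) + f(18)] = ½[0.000416493 + 9.52599e-06] = 0.000213010.
Running total after boundary: 0.00112767.
Order-1 term: 1/12 · (-2.11689e-06 − (-0.000237996)) = 1.96566e-05.
Partial sum through k=1: 0.00114733.
Order-2 term: −1/720 · (-1.96008e-07 − (-0.000145712)) = -2.02105e-07.
Partial sum through k=2: 0.00114713.
Order-3 term: 1/30240 · (-3.38779e-08 − (-0.000166528)) = 5.50575e-09.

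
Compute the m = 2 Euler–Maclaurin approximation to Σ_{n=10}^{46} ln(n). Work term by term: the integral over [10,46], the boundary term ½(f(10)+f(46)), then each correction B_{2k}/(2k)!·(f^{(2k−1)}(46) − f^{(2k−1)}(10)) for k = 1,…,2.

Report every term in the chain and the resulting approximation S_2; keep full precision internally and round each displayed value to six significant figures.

∫_10^46 ln(x) dx evaluates to 117.092.
Endpoint term: (f(10) + f(46))/2 = (2.30259 + 3.82864)/2 = 3.06561.
Integral + boundary = 120.157.
Order-1 term: 1/12 · (0.0217391 − 0.100000) = -0.00652174.
Running total after k=1: 120.151.
Order-2 term: −1/720 · (2.05474e-05 − 0.00200000) = 2.74924e-06.

S_2 ≈ 120.151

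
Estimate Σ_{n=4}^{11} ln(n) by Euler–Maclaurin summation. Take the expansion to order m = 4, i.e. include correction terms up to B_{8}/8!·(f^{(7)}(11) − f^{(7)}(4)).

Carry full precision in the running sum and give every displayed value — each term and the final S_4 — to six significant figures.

S_4 ≈ 15.7105

Integral: ∫_4^11 ln(x) dx = 13.8317.
½[f(4) + f(11)] = ½[1.38629 + 2.39790] = 1.89209.
So far: 15.7238.
Order-1 term: 1/12 · (0.0909091 − 0.250000) = -0.0132576.
Partial sum through k=1: 15.7105.
Order-2 term: −1/720 · (0.00150263 − 0.0312500) = 4.13158e-05.
Partial sum through k=2: 15.7105.
Order-3 term: 1/30240 · (0.000149021 − 0.0234375) = -7.70122e-07.
Partial sum through k=3: 15.7105.
Order-4 term: −1/1209600 · (3.69474e-05 − 0.0439453) = 3.62999e-08.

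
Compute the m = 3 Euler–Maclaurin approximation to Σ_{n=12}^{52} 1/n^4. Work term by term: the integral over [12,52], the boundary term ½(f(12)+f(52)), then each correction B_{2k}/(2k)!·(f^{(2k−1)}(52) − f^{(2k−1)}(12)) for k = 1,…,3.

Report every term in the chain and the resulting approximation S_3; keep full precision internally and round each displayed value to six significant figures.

S_3 ≈ 0.000216046

∫_12^52 1/x^4 dx evaluates to 0.000190531.
Boundary: ½(f(12) + f(52)) = ½(4.82253e-05 + 1.36769e-07) = 2.41810e-05.
So far: 0.000214712.
Correction k=1: B_{2}/2! · (f^{(1)}(52) − f^{(1)}(12)) = 1/12 · (-1.05207e-08 − (-1.60751e-05)) = 1.33872e-06.
After k=1: 0.000216050.
Correction k=2: B_{4}/4! · (f^{(3)}(52) − f^{(3)}(12)) = −1/720 · (-1.16723e-10 − (-3.34898e-06)) = -4.65120e-09.
After k=2: 0.000216046.
Correction k=3: B_{6}/6! · (f^{(5)}(52) − f^{(5)}(12)) = 1/30240 · (-2.41735e-12 − (-1.30238e-06)) = 4.30681e-11.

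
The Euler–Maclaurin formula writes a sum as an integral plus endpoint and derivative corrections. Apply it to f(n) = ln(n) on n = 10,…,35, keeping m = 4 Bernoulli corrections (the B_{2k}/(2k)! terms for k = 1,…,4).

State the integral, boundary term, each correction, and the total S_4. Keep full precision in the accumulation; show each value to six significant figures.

S_4 ≈ 79.3343

Integral: ∫_10^35 ln(x) dx = 76.4113.
Endpoint term: (f(10) + f(35))/2 = (2.30259 + 3.55535)/2 = 2.92897.
Integral + boundary = 79.3403.
Correction k=1: B_{2}/2! · (f^{(1)}(35) − f^{(1)}(10)) = 1/12 · (0.0285714 − 0.100000) = -0.00595238.
Running total after k=1: 79.3343.
Correction k=2: B_{4}/4! · (f^{(3)}(35) − f^{(3)}(10)) = −1/720 · (4.66472e-05 − 0.00200000) = 2.71299e-06.
Running total after k=2: 79.3343.
Correction k=3: B_{6}/6! · (f^{(5)}(35) − f^{(5)}(10)) = 1/30240 · (4.56952e-07 − 0.000240000) = -7.92140e-09.
Running total after k=3: 79.3343.
Correction k=4: B_{8}/8! · (f^{(7)}(35) − f^{(7)}(10)) = −1/1209600 · (1.11907e-08 − 7.20000e-05) = 5.95146e-11.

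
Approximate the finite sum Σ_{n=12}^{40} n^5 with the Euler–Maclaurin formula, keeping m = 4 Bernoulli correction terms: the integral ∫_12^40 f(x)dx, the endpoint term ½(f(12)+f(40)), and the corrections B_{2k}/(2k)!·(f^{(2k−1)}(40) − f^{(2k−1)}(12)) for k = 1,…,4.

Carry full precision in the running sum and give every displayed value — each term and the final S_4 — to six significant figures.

S_4 ≈ 7.34551e+08

The integral term ∫_12^40 x^5 dx = 6.82169e+08.
Endpoint term: (f(12) + f(40))/2 = (248832 + 1.02400e+08)/2 = 5.13244e+07.
Integral + boundary = 7.33493e+08.
Order-1 term: 1/12 · (1.28000e+07 − 103680) = 1.05803e+06.
Running total after k=1: 7.34551e+08.
Order-2 term: −1/720 · (96000.0 − 8640.00) = -121.333.
Running total after k=2: 7.34551e+08.
Order-3 term: 1/30240 · (120.000 − 120.000) = 0.00000.
Running total after k=3: 7.34551e+08.
Order-4 term: −1/1209600 · (0.00000 − 0.00000) = 0.00000.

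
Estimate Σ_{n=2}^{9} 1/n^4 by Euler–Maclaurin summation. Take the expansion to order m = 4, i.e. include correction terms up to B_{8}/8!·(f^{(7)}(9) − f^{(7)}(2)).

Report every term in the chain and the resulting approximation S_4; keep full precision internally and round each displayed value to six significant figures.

The integral term ∫_2^9 1/x^4 dx = 0.0412094.
Boundary: ½(f(2) + f(9)) = ½(0.0625000 + 0.000152416) = 0.0313262.
So far: 0.0725356.
Order-1 term: 1/12 · (-6.77404e-05 − (-0.125000)) = 0.0104110.
Running total after k=1: 0.0829466.
Order-2 term: −1/720 · (-2.50890e-05 − (-0.937500)) = -0.00130205.
Running total after k=2: 0.0816446.
Order-3 term: 1/30240 · (-1.73455e-05 − (-13.1250)) = 0.000434027.
Running total after k=3: 0.0820786.
Order-4 term: −1/1209600 · (-1.92728e-05 − (-295.312)) = -0.000244141.

S_4 ≈ 0.0818345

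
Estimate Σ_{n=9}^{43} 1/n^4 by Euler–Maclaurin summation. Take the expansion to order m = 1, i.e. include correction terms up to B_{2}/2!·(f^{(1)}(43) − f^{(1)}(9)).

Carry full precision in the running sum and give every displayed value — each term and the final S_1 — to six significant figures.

S_1 ≈ 0.000535052

Integral: ∫_9^43 1/x^4 dx = 0.000453055.
Boundary: ½(f(9) + f(43)) = ½(0.000152416 + 2.92500e-07) = 7.63541e-05.
Running total after boundary: 0.000529409.
k=1: B_{2}/(2)! × [f^{(1)}(43) − f^{(1)}(9)] = 1/12 × (-2.72093e-08 − (-6.77404e-05)) = 5.64276e-06.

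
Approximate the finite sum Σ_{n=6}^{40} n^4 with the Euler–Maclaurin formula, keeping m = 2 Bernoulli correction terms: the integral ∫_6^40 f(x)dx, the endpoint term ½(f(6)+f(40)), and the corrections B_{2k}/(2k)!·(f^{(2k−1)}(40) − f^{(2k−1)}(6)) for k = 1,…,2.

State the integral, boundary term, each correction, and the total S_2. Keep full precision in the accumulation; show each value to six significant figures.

∫_6^40 x^4 dx evaluates to 2.04784e+07.
Endpoint term: (f(6) + f(40))/2 = (1296.00 + 2.56000e+06)/2 = 1.28065e+06.
Integral + boundary = 2.17591e+07.
Order-1 term: 1/12 · (256000 − 864.000) = 21261.3.
Running total after k=1: 2.17804e+07.
Order-2 term: −1/720 · (960.000 − 144.000) = -1.13333.

S_2 ≈ 2.17804e+07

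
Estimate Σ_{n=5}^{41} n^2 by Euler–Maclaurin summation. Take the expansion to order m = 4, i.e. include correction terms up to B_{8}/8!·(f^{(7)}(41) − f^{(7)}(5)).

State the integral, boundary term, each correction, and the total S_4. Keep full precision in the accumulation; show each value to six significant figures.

S_4 ≈ 23791.0

Integral: ∫_5^41 x^2 dx = 22932.0.
Endpoint term: (f(5) + f(41))/2 = (25.0000 + 1681.00)/2 = 853.000.
So far: 23785.0.
Order-1 term: 1/12 · (82.0000 − 10.0000) = 6.00000.
Partial sum through k=1: 23791.0.
Order-2 term: −1/720 · (0.00000 − 0.00000) = 0.00000.
Partial sum through k=2: 23791.0.
Order-3 term: 1/30240 · (0.00000 − 0.00000) = 0.00000.
Partial sum through k=3: 23791.0.
Order-4 term: −1/1209600 · (0.00000 − 0.00000) = 0.00000.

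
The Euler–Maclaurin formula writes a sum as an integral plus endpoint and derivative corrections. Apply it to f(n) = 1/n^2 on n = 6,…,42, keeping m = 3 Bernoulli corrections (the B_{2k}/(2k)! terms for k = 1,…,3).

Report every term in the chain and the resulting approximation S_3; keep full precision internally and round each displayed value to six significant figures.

S_3 ≈ 0.157795

∫_6^42 1/x^2 dx evaluates to 0.142857.
Endpoint term: (f(6) + f(42))/2 = (0.0277778 + 0.000566893)/2 = 0.0141723.
So far: 0.157029.
k=1: B_{2}/(2)! × [f^{(1)}(42) − f^{(1)}(6)] = 1/12 × (-2.69949e-05 − (-0.00925926)) = 0.000769355.
Running total after k=1: 0.157799.
k=2: B_{4}/(4)! × [f^{(3)}(42) − f^{(3)}(6)] = −1/720 × (-1.83639e-07 − (-0.00308642)) = -4.28644e-06.
Running total after k=2: 0.157795.
k=3: B_{6}/(6)! × [f^{(5)}(42) − f^{(5)}(6)] = 1/30240 × (-3.12311e-09 − (-0.00257202)) = 8.50534e-08.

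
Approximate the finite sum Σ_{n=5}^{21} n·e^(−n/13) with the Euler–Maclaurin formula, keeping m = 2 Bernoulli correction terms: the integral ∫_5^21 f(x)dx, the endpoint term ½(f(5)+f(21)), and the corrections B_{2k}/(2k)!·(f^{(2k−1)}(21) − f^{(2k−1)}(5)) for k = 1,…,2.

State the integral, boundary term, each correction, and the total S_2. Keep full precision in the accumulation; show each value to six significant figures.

The integral term ∫_5^21 x·e^(−x/13) dx = 71.4108.
½[f(5) + f(21)] = ½[3.40356 + 4.17510] = 3.78933.
Integral + boundary = 75.2002.
Correction k=1: B_{2}/2! · (f^{(1)}(21) − f^{(1)}(5)) = 1/12 · (-0.122347 − 0.418900) = -0.0451039.
Partial sum through k=1: 75.1551.
Correction k=2: B_{4}/4! · (f^{(3)}(21) − f^{(3)}(5)) = −1/720 · (0.00162888 − 0.0105345) = 1.23689e-05.

S_2 ≈ 75.1551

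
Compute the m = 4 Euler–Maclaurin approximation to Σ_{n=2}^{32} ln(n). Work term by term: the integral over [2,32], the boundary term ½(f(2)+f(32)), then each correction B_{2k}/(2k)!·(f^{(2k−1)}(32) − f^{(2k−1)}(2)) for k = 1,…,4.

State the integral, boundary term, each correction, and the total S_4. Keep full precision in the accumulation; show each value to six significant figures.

∫_2^32 ln(x) dx evaluates to 79.5173.
Endpoint term: (f(2) + f(32))/2 = (0.693147 + 3.46574)/2 = 2.07944.
Running total after boundary: 81.5967.
Correction k=1: B_{2}/2! · (f^{(1)}(32) − f^{(1)}(2)) = 1/12 · (0.0312500 − 0.500000) = -0.0390625.
Running total after k=1: 81.5576.
Correction k=2: B_{4}/4! · (f^{(3)}(32) − f^{(3)}(2)) = −1/720 · (6.10352e-05 − 0.250000) = 0.000347137.
Running total after k=2: 81.5580.
Correction k=3: B_{6}/6! · (f^{(5)}(32) − f^{(5)}(2)) = 1/30240 · (7.15256e-07 − 0.750000) = -2.48016e-05.
Running total after k=3: 81.5580.
Correction k=4: B_{8}/8! · (f^{(7)}(32) − f^{(7)}(2)) = −1/1209600 · (2.09548e-08 − 5.62500) = 4.65030e-06.

S_4 ≈ 81.5580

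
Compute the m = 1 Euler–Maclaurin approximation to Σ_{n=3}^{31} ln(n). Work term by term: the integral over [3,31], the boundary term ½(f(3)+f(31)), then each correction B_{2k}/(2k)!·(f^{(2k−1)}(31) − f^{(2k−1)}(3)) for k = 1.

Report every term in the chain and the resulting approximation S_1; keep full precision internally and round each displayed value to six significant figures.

S_1 ≈ 77.3990

∫_3^31 ln(x) dx evaluates to 75.1578.
Endpoint term: (f(3) + f(31))/2 = (1.09861 + 3.43399)/2 = 2.26630.
Integral + boundary = 77.4241.
Order-1 term: 1/12 · (0.0322581 − 0.333333) = -0.0250896.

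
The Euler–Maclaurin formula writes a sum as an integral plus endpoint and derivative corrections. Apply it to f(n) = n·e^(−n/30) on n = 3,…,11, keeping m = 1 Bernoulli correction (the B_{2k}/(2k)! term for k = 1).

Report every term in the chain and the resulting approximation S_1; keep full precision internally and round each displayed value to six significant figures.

S_1 ≈ 48.4868

∫_3^11 x·e^(−x/30) dx evaluates to 43.3491.
½[f(3) + f(11)] = ½[2.71451 + 7.62345] = 5.16898.
Integral + boundary = 48.5181.
Order-1 term: 1/12 · (0.438926 − 0.814354) = -0.0312857.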